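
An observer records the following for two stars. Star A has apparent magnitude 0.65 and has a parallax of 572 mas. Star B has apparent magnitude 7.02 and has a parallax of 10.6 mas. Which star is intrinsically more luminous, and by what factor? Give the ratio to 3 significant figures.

Star B is more luminous, by a factor of 8.24.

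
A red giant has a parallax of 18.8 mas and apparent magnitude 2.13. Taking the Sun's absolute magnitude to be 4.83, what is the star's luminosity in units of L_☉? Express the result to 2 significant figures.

L/L_☉ ≈ 340

d = 1/p = 1000/18.8 mas = 53.19 pc
M = m − 5 log₁₀ d + 5 = 2.13 − 5·1.7258 + 5 = -1.499
M − M_☉ = -1.499 − 4.83 = -6.329
L/L_☉ = 10^(−0.4 × -6.329) = 340.2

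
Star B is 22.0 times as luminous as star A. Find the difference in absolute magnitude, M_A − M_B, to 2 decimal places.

M_A − M_B ≈ 3.36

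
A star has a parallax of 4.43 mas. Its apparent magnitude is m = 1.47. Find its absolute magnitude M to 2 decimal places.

M ≈ -5.30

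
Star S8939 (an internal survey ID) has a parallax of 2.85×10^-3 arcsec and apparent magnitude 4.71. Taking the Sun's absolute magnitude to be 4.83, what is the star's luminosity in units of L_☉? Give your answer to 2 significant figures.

L/L_☉ ≈ 1400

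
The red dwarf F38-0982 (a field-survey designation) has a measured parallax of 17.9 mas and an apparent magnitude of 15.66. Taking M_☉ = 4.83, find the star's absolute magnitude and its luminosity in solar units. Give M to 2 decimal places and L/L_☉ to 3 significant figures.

d = 1/p = 1000/17.9 mas = 55.87 pc
M = m − 5 log₁₀ d + 5 = 15.66 − 5·1.7471 + 5 = 11.924
M − M_☉ = 11.924 − 4.83 = 7.094
L/L_☉ = 10^(−0.4 × 7.094) = 1.453×10^-3

M ≈ 11.92; L/L_☉ ≈ 1.45×10^-3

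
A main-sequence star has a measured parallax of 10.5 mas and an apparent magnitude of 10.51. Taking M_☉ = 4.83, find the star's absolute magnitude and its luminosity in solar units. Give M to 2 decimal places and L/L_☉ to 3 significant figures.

M ≈ 5.62; L/L_☉ ≈ 0.485

d = 1/p = 1000/10.5 mas = 95.24 pc
M = m − 5 log₁₀ d + 5 = 10.51 − 5·1.9788 + 5 = 5.616
M − M_☉ = 5.616 − 4.83 = 0.786
L/L_☉ = 10^(−0.4 × 0.786) = 0.4849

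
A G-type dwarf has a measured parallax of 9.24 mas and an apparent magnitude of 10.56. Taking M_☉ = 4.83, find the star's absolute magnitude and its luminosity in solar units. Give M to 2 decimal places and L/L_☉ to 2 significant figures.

d = 1/p = 1000/9.24 mas = 108.2 pc
M = m − 5 log₁₀ d + 5 = 10.56 − 5·2.0343 + 5 = 5.388
M − M_☉ = 5.388 − 4.83 = 0.558
L/L_☉ = 10^(−0.4 × 0.558) = 0.5979

M ≈ 5.39; L/L_☉ ≈ 0.60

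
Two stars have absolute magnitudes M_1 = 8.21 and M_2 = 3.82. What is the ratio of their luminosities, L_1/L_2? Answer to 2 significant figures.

ΔM = M_1 − M_2 = 4.39
L_1/L_2 = 10^(−0.4 ΔM) = 10^-1.756 = 0.01754

L_1/L_2 ≈ 0.018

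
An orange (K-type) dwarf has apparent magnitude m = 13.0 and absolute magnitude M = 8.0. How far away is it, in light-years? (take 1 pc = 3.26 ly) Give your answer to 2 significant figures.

d ≈ 330 ly

μ = m − M = 5.000
m − M = 5 log₁₀ d − 5
log₁₀ d = (m − M)/5 + 1 = 2.0000
d = 10^2.0000 = 100.0 pc
= 326.0 ly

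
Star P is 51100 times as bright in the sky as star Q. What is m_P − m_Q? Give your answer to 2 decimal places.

m_P − m_Q ≈ -11.77

Pogson: Δm = −2.5 log₁₀(ratio) = −2.5 log₁₀(51100) = −2.5 × 4.7084 = -11.771
Star P is brighter, so it has the smaller magnitude: the difference is negative.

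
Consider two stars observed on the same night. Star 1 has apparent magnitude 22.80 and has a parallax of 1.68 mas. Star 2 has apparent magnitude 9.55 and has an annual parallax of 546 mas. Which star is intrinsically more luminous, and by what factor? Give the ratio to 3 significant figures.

Star 2 is more luminous, by a factor of 1.89.

Star 1: p = 1.68 mas = 1.68×10^-3″ → d = 1/p = 595.2 pc
Star 1: M = m − 5 log₁₀ d + 5 = 22.80 − 5·2.7747 + 5 = 13.927
Star 2: p = 546 mas = 0.546″ → d = 1/p = 1.832 pc
Star 2: M = m − 5 log₁₀ d + 5 = 9.55 − 5·0.2628 + 5 = 13.236
ΔM = M_1 − M_2 = 13.927 − (13.236) = 0.691; smaller M is more luminous → Star 2.
L ratio = 10^(0.4 |ΔM|) = 10^0.276 = 1.889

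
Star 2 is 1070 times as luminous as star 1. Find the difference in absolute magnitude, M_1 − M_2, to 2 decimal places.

M_1 − M_2 ≈ 7.57

Pogson: ΔM = −2.5 log₁₀(ratio) = −2.5 log₁₀(1070) = −2.5 × 3.0294 = -7.573
Star 2 is brighter so has the smaller magnitude: M_1 − M_2 is positive.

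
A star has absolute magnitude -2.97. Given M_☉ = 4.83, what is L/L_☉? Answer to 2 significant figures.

L/L_☉ ≈ 1300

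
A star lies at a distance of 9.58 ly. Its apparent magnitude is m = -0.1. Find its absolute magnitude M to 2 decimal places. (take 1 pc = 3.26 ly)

M ≈ 2.56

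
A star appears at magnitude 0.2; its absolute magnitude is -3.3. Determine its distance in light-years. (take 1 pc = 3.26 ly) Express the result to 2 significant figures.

d ≈ 160 ly

μ = m − M = 3.500
m − M = 5 log₁₀ d − 5
log₁₀ d = (m − M)/5 + 1 = 1.7000
d = 10^1.7000 = 50.12 pc
= 163.4 ly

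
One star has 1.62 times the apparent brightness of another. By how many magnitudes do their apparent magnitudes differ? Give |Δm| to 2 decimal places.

|Δm| ≈ 0.52

Pogson: Δm = −2.5 log₁₀(ratio) = −2.5 log₁₀(1.62) = −2.5 × 0.2095 = -0.524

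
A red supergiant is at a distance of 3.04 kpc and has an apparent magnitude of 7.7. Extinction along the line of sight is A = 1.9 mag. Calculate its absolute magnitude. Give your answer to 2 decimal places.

M ≈ -6.61

d = 3.04 kpc = 3040 pc
5 log₁₀(d/10 pc) = 5 log₁₀(3040) − 5 = 12.414
M = m − 5 log₁₀(d/10) − A = 7.7 − 12.414 − 1.9 = -6.614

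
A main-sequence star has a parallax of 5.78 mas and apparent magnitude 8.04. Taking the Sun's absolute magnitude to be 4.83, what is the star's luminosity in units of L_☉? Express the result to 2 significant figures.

L/L_☉ ≈ 16

d = 1/p = 1000/5.78 mas = 173.0 pc
M = m − 5 log₁₀ d + 5 = 8.04 − 5·2.2381 + 5 = 1.850
M − M_☉ = 1.850 − 4.83 = -2.980
L/L_☉ = 10^(−0.4 × -2.980) = 15.56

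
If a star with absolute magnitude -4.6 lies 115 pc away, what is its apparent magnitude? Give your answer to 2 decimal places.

m ≈ 0.70

m = M + 5 log₁₀ d − 5 = -4.6 + 5·2.0607 − 5 = 0.703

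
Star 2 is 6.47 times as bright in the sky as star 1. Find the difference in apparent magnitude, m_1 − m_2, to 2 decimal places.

Pogson: Δm = −2.5 log₁₀(ratio) = −2.5 log₁₀(6.47) = −2.5 × 0.8109 = -2.027
Star 2 is brighter so has the smaller magnitude: m_1 − m_2 is positive.

m_1 − m_2 ≈ 2.03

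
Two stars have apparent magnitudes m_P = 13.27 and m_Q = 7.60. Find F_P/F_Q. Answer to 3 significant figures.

Δm = 13.27 − (7.60) = 5.67
Flux ratio = 10^(−0.4 Δm) = 10^(−0.4 × 5.67) = 10^-2.268 = 5.395×10^-3

F_P/F_Q ≈ 5.40×10^-3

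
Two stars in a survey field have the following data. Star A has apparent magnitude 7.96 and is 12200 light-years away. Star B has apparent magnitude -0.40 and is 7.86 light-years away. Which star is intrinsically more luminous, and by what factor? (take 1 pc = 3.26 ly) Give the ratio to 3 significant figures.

Star A: d = 12200 ly / 3.26 = 3742 pc
Star A: M = m − 5 log₁₀ d + 5 = 7.96 − 5·3.5731 + 5 = -4.906
Star B: d = 7.86 ly / 3.26 = 2.411 pc
Star B: M = m − 5 log₁₀ d + 5 = -0.40 − 5·0.3822 + 5 = 2.689
ΔM = M_A − M_B = -4.906 − (2.689) = -7.595; smaller M is more luminous → Star A.
L ratio = 10^(0.4 |ΔM|) = 10^3.038 = 1091

Star A is more luminous, by a factor of 1090.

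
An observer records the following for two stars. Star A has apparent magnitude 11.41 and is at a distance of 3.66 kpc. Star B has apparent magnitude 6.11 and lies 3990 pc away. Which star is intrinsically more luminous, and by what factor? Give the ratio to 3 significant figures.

Star B is more luminous, by a factor of 157.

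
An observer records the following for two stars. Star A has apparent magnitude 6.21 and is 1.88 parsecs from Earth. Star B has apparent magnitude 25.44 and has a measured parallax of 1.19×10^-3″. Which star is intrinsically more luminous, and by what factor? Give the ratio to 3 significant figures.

Star A is more luminous, by a factor of 246.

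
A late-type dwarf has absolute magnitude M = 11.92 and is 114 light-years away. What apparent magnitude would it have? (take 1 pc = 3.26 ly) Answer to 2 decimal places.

m ≈ 14.64

d = 114 ly / 3.26 = 34.97 pc
m = M + 5 log₁₀ d − 5 = 11.92 + 5·1.5437 − 5 = 14.638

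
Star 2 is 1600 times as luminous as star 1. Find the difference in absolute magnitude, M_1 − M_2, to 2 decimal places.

Pogson: ΔM = −2.5 log₁₀(ratio) = −2.5 log₁₀(1600) = −2.5 × 3.2041 = -8.010
Star 2 is brighter so has the smaller magnitude: M_1 − M_2 is positive.

M_1 − M_2 ≈ 8.01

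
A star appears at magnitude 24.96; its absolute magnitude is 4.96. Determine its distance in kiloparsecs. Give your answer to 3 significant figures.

d ≈ 100 kpc

Distance modulus: m − M = 24.96 − (4.96) = 20.000
m − M = 5 log₁₀ d − 5
log₁₀ d = (m − M)/5 + 1 = 5.0000
d = 10^5.0000 = 100000 pc
= 100.0 kpc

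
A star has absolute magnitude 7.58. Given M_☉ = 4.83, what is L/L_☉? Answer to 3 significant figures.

L/L_☉ ≈ 0.0794

M − M_☉ = 7.58 − 4.83 = 2.750
L/L_☉ = 10^(−0.4 (M − M_☉)) = 10^-1.100 = 0.07943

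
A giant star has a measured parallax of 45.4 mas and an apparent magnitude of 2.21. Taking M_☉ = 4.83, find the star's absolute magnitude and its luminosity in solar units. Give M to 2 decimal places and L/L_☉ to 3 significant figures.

d = 1/p = 1000/45.4 mas = 22.03 pc
M = m − 5 log₁₀ d + 5 = 2.21 − 5·1.3429 + 5 = 0.495
M − M_☉ = 0.495 − 4.83 = -4.335
L/L_☉ = 10^(−0.4 × -4.335) = 54.19

M ≈ 0.50; L/L_☉ ≈ 54.2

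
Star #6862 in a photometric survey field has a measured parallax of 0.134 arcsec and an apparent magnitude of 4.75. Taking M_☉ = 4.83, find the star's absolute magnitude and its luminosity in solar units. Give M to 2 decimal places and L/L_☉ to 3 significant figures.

M ≈ 5.39; L/L_☉ ≈ 0.600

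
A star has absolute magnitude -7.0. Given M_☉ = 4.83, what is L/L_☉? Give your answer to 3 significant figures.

M − M_☉ = -7.0 − 4.83 = -11.830
L/L_☉ = 10^(−0.4 (M − M_☉)) = 10^4.732 = 53950

L/L_☉ ≈ 54000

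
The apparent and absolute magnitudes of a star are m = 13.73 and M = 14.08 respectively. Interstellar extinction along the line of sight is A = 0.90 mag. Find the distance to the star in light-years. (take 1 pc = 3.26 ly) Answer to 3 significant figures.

d ≈ 18.3 ly

m − M = 5 log₁₀(d/10 pc) + A  ⇒  13.73 − (14.08) − 0.90 = 5 log₁₀(d/10)
-1.250 = 5 log₁₀(d/10)
log₁₀ d = (m − M − A)/5 + 1 = 0.7500
d = 10^0.7500 = 5.623 pc
= 18.33 ly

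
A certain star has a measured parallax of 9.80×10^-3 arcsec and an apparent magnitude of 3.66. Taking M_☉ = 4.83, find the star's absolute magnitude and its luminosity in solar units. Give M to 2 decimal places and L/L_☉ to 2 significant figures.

d = 1/p = 1/9.80×10^-3″ = 102.0 pc
M = m − 5 log₁₀ d + 5 = 3.66 − 5·2.0088 + 5 = -1.384
M − M_☉ = -1.384 − 4.83 = -6.214
L/L_☉ = 10^(−0.4 × -6.214) = 305.9

M ≈ -1.38; L/L_☉ ≈ 310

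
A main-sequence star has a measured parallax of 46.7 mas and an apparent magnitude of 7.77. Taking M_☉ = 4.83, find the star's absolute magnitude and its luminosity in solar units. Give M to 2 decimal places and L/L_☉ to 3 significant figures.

M ≈ 6.12; L/L_☉ ≈ 0.306

d = 1/p = 1000/46.7 mas = 21.41 pc
M = m − 5 log₁₀ d + 5 = 7.77 − 5·1.3307 + 5 = 6.117
M − M_☉ = 6.117 − 4.83 = 1.287
L/L_☉ = 10^(−0.4 × 1.287) = 0.3057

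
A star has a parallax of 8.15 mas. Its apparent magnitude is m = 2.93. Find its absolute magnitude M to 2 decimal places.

M ≈ -2.51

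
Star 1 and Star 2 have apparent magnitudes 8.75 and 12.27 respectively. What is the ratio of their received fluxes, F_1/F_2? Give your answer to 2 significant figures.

Magnitude difference = -3.52
Flux ratio = 10^(−0.4 Δm) = 10^(−0.4 × -3.52) = 10^1.408 = 25.59

F_1/F_2 ≈ 26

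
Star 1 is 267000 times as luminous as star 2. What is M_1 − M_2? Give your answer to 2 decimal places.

Pogson: ΔM = −2.5 log₁₀(ratio) = −2.5 log₁₀(267000) = −2.5 × 5.4265 = -13.566
Star 1 is brighter, so it has the smaller magnitude: the difference is negative.

M_1 − M_2 ≈ -13.57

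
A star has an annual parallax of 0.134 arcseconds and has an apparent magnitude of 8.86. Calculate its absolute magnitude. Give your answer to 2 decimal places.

d = 1/p = 1/0.134″ = 7.463 pc
5 log₁₀(d/10 pc) = 5 log₁₀(7.463) − 5 = -0.636
M = m − 5 log₁₀(d/10) = 8.86 + 0.636 = 9.496

M ≈ 9.50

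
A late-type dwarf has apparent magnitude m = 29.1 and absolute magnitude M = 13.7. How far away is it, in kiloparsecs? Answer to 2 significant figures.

Distance modulus: m − M = 29.1 − (13.7) = 15.400
m − M = 5 log₁₀ d − 5
log₁₀ d = (m − M)/5 + 1 = 4.0800
d = 10^4.0800 = 12020 pc
= 12.02 kpc

d ≈ 12 kpc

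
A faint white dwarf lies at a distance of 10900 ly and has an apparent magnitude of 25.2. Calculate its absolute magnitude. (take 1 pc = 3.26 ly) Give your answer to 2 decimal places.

M ≈ 12.58

d = 10900 ly / 3.26 = 3344 pc
5 log₁₀(d/10 pc) = 5 log₁₀(3344) − 5 = 12.621
M = m − 5 log₁₀(d/10) = 25.2 − 12.621 = 12.579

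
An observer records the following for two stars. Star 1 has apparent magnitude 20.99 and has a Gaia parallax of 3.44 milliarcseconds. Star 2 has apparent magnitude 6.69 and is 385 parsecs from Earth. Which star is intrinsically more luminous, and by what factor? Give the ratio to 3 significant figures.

Star 1: p = 3.44 mas = 3.44×10^-3″ → d = 1/p = 290.7 pc
Star 1: M = m − 5 log₁₀ d + 5 = 20.99 − 5·2.4634 + 5 = 13.673
Star 2: M = m − 5 log₁₀ d + 5 = 6.69 − 5·2.5855 + 5 = -1.237
ΔM = M_1 − M_2 = 13.673 − (-1.237) = 14.910; smaller M is more luminous → Star 2.
L ratio = 10^(0.4 |ΔM|) = 10^5.964 = 920500

Star 2 is more luminous, by a factor of 921000.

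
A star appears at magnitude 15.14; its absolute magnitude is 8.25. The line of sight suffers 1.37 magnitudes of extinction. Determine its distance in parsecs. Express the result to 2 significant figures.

d ≈ 130 pc

m − M = 5 log₁₀(d/10 pc) + A  ⇒  15.14 − (8.25) − 1.37 = 5 log₁₀(d/10)
5.520 = 5 log₁₀(d/10)
log₁₀ d = (m − M − A)/5 + 1 = 2.1040
d = 10^2.1040 = 127.1 pc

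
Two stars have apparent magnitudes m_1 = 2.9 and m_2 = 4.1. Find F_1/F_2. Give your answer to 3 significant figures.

Δm = 2.9 − (4.1) = -1.2
Flux ratio = 10^(−0.4 Δm) = 10^(−0.4 × -1.2) = 10^0.480 = 3.020

F_1/F_2 ≈ 3.02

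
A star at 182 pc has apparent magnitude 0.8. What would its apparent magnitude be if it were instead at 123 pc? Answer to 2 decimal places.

Flux ∝ 1/d², so Δm = 5 log₁₀(d₂/d₁) = 5 log₁₀(123/182) = -0.851
m₂ = m₁ + Δm = 0.8 + (-0.851) = -0.051

m ≈ -0.05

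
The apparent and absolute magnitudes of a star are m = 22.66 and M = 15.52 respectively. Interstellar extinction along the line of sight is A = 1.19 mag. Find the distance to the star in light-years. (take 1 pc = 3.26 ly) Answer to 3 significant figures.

m − M = 5 log₁₀(d/10 pc) + A  ⇒  22.66 − (15.52) − 1.19 = 5 log₁₀(d/10)
5.950 = 5 log₁₀(d/10)
log₁₀ d = (m − M − A)/5 + 1 = 2.1900
d = 10^2.1900 = 154.9 pc
= 504.9 ly

d ≈ 505 ly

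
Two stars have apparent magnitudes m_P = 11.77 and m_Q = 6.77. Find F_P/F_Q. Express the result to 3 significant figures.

F_P/F_Q ≈ 0.0100

Magnitude difference = 5.00
Flux ratio = 10^(−0.4 Δm) = 10^(−0.4 × 5.00) = 10^-2.000 = 0.01000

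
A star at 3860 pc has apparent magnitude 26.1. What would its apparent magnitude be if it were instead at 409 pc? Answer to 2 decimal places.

Flux ∝ 1/d², so Δm = 5 log₁₀(d₂/d₁) = 5 log₁₀(409/3860) = -4.874
m₂ = m₁ + Δm = 26.1 + (-4.874) = 21.226

m ≈ 21.23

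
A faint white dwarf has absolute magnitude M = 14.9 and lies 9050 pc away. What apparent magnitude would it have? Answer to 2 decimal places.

m = M + 5 log₁₀ d − 5 = 14.9 + 5·3.9566 − 5 = 29.683

m ≈ 29.68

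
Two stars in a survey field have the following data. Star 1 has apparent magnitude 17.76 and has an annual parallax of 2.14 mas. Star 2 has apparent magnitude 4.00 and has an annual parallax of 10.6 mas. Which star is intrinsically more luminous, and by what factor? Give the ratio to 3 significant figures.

Star 2 is more luminous, by a factor of 13000.

Star 1: p = 2.14 mas = 2.14×10^-3″ → d = 1/p = 467.3 pc
Star 1: M = m − 5 log₁₀ d + 5 = 17.76 − 5·2.6696 + 5 = 9.412
Star 2: p = 10.6 mas = 0.0106″ → d = 1/p = 94.34 pc
Star 2: M = m − 5 log₁₀ d + 5 = 4.00 − 5·1.9747 + 5 = -0.873
ΔM = M_1 − M_2 = 9.412 − (-0.873) = 10.286; smaller M is more luminous → Star 2.
L ratio = 10^(0.4 |ΔM|) = 10^4.114 = 13010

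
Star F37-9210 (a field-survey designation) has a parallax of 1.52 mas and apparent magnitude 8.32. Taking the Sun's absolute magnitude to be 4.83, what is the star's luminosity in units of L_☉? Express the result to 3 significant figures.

L/L_☉ ≈ 174

d = 1/p = 1000/1.52 mas = 657.9 pc
M = m − 5 log₁₀ d + 5 = 8.32 − 5·2.8182 + 5 = -0.771
M − M_☉ = -0.771 − 4.83 = -5.601
L/L_☉ = 10^(−0.4 × -5.601) = 173.9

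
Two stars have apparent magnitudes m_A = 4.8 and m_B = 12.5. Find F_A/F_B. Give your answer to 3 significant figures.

F_A/F_B ≈ 1200

Δm = 4.8 − (12.5) = -7.7
Flux ratio = 10^(−0.4 Δm) = 10^(−0.4 × -7.7) = 10^3.080 = 1202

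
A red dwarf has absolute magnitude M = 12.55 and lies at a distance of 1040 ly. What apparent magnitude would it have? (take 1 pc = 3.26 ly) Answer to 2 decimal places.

d = 1040 ly / 3.26 = 319.0 pc
m = M + 5 log₁₀ d − 5 = 12.55 + 5·2.5038 − 5 = 20.069

m ≈ 20.07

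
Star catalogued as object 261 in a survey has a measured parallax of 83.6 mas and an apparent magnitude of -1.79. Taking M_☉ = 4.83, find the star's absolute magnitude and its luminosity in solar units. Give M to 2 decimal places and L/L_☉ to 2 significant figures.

d = 1/p = 1000/83.6 mas = 11.96 pc
M = m − 5 log₁₀ d + 5 = -1.79 − 5·1.0778 + 5 = -2.179
M − M_☉ = -2.179 − 4.83 = -7.009
L/L_☉ = 10^(−0.4 × -7.009) = 636.2

M ≈ -2.18; L/L_☉ ≈ 640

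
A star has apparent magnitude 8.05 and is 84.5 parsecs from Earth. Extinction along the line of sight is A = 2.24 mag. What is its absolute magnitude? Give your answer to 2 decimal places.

5 log₁₀(d/10 pc) = 5 log₁₀(84.50) − 5 = 4.634
M = m − 5 log₁₀(d/10) − A = 8.05 − 4.634 − 2.24 = 1.176

M ≈ 1.18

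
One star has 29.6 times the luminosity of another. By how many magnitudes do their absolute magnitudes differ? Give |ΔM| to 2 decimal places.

|ΔM| ≈ 3.68

Pogson: ΔM = −2.5 log₁₀(ratio) = −2.5 log₁₀(29.6) = −2.5 × 1.4713 = -3.678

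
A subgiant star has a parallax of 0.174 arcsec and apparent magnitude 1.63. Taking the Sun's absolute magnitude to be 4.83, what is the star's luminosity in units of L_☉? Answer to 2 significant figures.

d = 1/p = 1/0.174″ = 5.747 pc
M = m − 5 log₁₀ d + 5 = 1.63 − 5·0.7595 + 5 = 2.833
M − M_☉ = 2.833 − 4.83 = -1.997
L/L_☉ = 10^(−0.4 × -1.997) = 6.294

L/L_☉ ≈ 6.3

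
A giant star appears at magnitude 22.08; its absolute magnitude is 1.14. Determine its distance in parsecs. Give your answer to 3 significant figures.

d ≈ 154000 pc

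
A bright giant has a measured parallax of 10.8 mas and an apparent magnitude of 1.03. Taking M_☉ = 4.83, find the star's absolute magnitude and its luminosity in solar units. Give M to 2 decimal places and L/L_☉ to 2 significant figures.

M ≈ -3.80; L/L_☉ ≈ 2800

d = 1/p = 1000/10.8 mas = 92.59 pc
M = m − 5 log₁₀ d + 5 = 1.03 − 5·1.9666 + 5 = -3.803
M − M_☉ = -3.803 − 4.83 = -8.633
L/L_☉ = 10^(−0.4 × -8.633) = 2839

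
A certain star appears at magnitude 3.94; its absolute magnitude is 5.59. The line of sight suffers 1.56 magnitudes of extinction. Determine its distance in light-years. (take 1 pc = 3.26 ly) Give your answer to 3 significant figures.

m − M = 5 log₁₀(d/10 pc) + A  ⇒  3.94 − (5.59) − 1.56 = 5 log₁₀(d/10)
-3.210 = 5 log₁₀(d/10)
log₁₀ d = (m − M − A)/5 + 1 = 0.3580
d = 10^0.3580 = 2.280 pc
= 7.434 ly

d ≈ 7.43 ly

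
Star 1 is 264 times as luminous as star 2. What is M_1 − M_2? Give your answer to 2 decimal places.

Pogson: ΔM = −2.5 log₁₀(ratio) = −2.5 log₁₀(264) = −2.5 × 2.4216 = -6.054
Star 1 is brighter, so it has the smaller magnitude: the difference is negative.

M_1 − M_2 ≈ -6.05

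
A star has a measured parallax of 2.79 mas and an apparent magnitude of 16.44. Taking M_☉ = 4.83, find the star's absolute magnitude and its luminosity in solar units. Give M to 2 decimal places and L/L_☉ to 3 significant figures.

d = 1/p = 1000/2.79 mas = 358.4 pc
M = m − 5 log₁₀ d + 5 = 16.44 − 5·2.5544 + 5 = 8.668
M − M_☉ = 8.668 − 4.83 = 3.838
L/L_☉ = 10^(−0.4 × 3.838) = 0.02916

M ≈ 8.67; L/L_☉ ≈ 0.0292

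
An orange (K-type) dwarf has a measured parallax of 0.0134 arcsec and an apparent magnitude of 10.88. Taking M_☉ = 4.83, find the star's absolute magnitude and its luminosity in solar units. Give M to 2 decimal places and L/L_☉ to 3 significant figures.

d = 1/p = 1/0.0134″ = 74.63 pc
M = m − 5 log₁₀ d + 5 = 10.88 − 5·1.8729 + 5 = 6.516
M − M_☉ = 6.516 − 4.83 = 1.686
L/L_☉ = 10^(−0.4 × 1.686) = 0.2117

M ≈ 6.52; L/L_☉ ≈ 0.212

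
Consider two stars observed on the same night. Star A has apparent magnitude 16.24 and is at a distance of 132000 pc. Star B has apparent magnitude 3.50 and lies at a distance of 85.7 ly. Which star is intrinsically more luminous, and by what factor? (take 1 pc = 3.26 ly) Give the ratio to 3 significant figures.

Star A is more luminous, by a factor of 202.

Star A: M = m − 5 log₁₀ d + 5 = 16.24 − 5·5.1206 + 5 = -4.363
Star B: d = 85.7 ly / 3.26 = 26.29 pc
Star B: M = m − 5 log₁₀ d + 5 = 3.50 − 5·1.4198 + 5 = 1.401
ΔM = M_A − M_B = -4.363 − (1.401) = -5.764; smaller M is more luminous → Star A.
L ratio = 10^(0.4 |ΔM|) = 10^2.306 = 202.1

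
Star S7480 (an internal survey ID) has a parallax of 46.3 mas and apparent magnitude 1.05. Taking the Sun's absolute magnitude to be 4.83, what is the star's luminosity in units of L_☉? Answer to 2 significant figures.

d = 1/p = 1000/46.3 mas = 21.60 pc
M = m − 5 log₁₀ d + 5 = 1.05 − 5·1.3344 + 5 = -0.622
M − M_☉ = -0.622 − 4.83 = -5.452
L/L_☉ = 10^(−0.4 × -5.452) = 151.6

L/L_☉ ≈ 150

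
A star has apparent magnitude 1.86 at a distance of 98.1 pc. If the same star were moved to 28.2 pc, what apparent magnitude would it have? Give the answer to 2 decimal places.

m ≈ -0.85

Flux ∝ 1/d², so Δm = 5 log₁₀(d₂/d₁) = 5 log₁₀(28.2/98.1) = -2.707
m₂ = m₁ + Δm = 1.86 + (-2.707) = -0.847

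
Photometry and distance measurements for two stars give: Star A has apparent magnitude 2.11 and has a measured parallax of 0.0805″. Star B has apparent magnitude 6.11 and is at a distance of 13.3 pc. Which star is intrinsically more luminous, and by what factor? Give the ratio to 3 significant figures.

Star A: d = 1/p = 1/0.0805″ = 12.42 pc
Star A: M = m − 5 log₁₀ d + 5 = 2.11 − 5·1.0942 + 5 = 1.639
Star B: M = m − 5 log₁₀ d + 5 = 6.11 − 5·1.1239 + 5 = 5.491
ΔM = M_A − M_B = 1.639 − (5.491) = -3.852; smaller M is more luminous → Star A.
L ratio = 10^(0.4 |ΔM|) = 10^1.541 = 34.73

Star A is more luminous, by a factor of 34.7.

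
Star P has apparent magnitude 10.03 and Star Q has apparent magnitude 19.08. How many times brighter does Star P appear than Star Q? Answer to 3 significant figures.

4170

Δm = 10.03 − (19.08) = -9.05
Flux ratio = 10^(−0.4 Δm) = 10^(−0.4 × -9.05) = 10^3.620 = 4169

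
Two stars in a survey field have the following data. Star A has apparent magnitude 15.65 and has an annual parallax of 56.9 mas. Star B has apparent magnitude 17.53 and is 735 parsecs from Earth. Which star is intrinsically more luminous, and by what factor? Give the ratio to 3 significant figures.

Star B is more luminous, by a factor of 310.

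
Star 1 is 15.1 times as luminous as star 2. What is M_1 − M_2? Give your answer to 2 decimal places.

M_1 − M_2 ≈ -2.95

Pogson: ΔM = −2.5 log₁₀(ratio) = −2.5 log₁₀(15.1) = −2.5 × 1.1790 = -2.947
Star 1 is brighter, so it has the smaller magnitude: the difference is negative.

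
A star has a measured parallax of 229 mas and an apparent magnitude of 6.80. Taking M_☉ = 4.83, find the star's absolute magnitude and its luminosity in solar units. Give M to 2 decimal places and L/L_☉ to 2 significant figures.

d = 1/p = 1000/229 mas = 4.367 pc
M = m − 5 log₁₀ d + 5 = 6.80 − 5·0.6402 + 5 = 8.599
M − M_☉ = 8.599 − 4.83 = 3.769
L/L_☉ = 10^(−0.4 × 3.769) = 0.03107

M ≈ 8.60; L/L_☉ ≈ 0.031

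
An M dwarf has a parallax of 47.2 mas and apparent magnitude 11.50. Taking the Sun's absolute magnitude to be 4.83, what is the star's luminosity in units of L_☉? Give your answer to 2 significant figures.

L/L_☉ ≈ 9.6×10^-3

d = 1/p = 1000/47.2 mas = 21.19 pc
M = m − 5 log₁₀ d + 5 = 11.50 − 5·1.3261 + 5 = 9.870
M − M_☉ = 9.870 − 4.83 = 5.040
L/L_☉ = 10^(−0.4 × 5.040) = 9.641×10^-3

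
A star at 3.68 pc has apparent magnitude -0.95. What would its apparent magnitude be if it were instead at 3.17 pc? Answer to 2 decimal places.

Flux ∝ 1/d², so Δm = 5 log₁₀(d₂/d₁) = 5 log₁₀(3.17/3.68) = -0.324
m₂ = m₁ + Δm = -0.95 + (-0.324) = -1.274

m ≈ -1.27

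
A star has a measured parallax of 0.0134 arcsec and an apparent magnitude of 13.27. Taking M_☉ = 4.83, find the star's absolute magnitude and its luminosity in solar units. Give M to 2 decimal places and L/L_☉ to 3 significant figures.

M ≈ 8.91; L/L_☉ ≈ 0.0234

d = 1/p = 1/0.0134″ = 74.63 pc
M = m − 5 log₁₀ d + 5 = 13.27 − 5·1.8729 + 5 = 8.906
M − M_☉ = 8.906 − 4.83 = 4.076
L/L_☉ = 10^(−0.4 × 4.076) = 0.02343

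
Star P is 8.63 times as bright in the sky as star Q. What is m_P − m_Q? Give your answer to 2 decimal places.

Pogson: Δm = −2.5 log₁₀(ratio) = −2.5 log₁₀(8.63) = −2.5 × 0.9360 = -2.340
Star P is brighter, so it has the smaller magnitude: the difference is negative.

m_P − m_Q ≈ -2.34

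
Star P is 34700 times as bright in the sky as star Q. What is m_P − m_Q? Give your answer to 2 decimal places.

m_P − m_Q ≈ -11.35

Pogson: Δm = −2.5 log₁₀(ratio) = −2.5 log₁₀(34700) = −2.5 × 4.5403 = -11.351
Star P is brighter, so it has the smaller magnitude: the difference is negative.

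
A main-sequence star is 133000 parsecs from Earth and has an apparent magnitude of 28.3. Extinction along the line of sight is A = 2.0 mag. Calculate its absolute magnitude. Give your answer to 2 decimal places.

5 log₁₀(d/10 pc) = 5 log₁₀(133000) − 5 = 20.619
M = m − 5 log₁₀(d/10) − A = 28.3 − 20.619 − 2.0 = 5.681

M ≈ 5.68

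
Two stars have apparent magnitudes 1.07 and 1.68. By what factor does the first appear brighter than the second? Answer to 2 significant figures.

1.8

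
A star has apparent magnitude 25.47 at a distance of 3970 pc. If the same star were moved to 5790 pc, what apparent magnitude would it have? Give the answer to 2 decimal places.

m ≈ 26.29

Flux ∝ 1/d², so Δm = 5 log₁₀(d₂/d₁) = 5 log₁₀(5790/3970) = 0.819
m₂ = m₁ + Δm = 25.47 + (0.819) = 26.289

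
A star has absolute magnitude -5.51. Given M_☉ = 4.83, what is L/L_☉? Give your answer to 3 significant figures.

M − M_☉ = -5.51 − 4.83 = -10.340
L/L_☉ = 10^(−0.4 (M − M_☉)) = 10^4.136 = 13680

L/L_☉ ≈ 13700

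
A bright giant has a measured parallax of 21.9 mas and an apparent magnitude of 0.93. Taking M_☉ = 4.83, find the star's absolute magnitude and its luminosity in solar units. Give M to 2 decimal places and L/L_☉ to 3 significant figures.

M ≈ -2.37; L/L_☉ ≈ 757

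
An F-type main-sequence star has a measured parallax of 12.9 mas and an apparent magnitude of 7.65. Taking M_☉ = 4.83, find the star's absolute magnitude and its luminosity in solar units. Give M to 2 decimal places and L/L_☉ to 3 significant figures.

d = 1/p = 1000/12.9 mas = 77.52 pc
M = m − 5 log₁₀ d + 5 = 7.65 − 5·1.8894 + 5 = 3.203
M − M_☉ = 3.203 − 4.83 = -1.627
L/L_☉ = 10^(−0.4 × -1.627) = 4.475

M ≈ 3.20; L/L_☉ ≈ 4.48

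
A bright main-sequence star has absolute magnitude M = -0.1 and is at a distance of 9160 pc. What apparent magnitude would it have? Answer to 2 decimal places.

m ≈ 14.71

m = M + 5 log₁₀ d − 5 = -0.1 + 5·3.9619 − 5 = 14.709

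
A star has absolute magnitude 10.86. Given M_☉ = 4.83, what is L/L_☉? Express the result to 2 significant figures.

L/L_☉ ≈ 3.9×10^-3

M − M_☉ = 10.86 − 4.83 = 6.030
L/L_☉ = 10^(−0.4 (M − M_☉)) = 10^-2.412 = 3.873×10^-3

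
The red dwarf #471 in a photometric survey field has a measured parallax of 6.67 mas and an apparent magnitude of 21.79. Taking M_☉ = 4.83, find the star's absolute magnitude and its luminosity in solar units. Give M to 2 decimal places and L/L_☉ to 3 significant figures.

d = 1/p = 1000/6.67 mas = 149.9 pc
M = m − 5 log₁₀ d + 5 = 21.79 − 5·2.1759 + 5 = 15.911
M − M_☉ = 15.911 − 4.83 = 11.081
L/L_☉ = 10^(−0.4 × 11.081) = 3.696×10^-5

M ≈ 15.91; L/L_☉ ≈ 3.70×10^-5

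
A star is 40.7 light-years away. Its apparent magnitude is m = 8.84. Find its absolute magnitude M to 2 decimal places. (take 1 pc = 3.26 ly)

M ≈ 8.36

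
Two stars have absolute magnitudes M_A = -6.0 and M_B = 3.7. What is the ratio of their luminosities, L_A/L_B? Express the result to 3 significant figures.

ΔM = M_A − M_B = -9.7
L_A/L_B = 10^(−0.4 ΔM) = 10^3.880 = 7586

L_A/L_B ≈ 7590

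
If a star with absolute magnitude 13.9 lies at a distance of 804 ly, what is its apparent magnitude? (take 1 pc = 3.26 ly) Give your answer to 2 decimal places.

m ≈ 20.86

d = 804 ly / 3.26 = 246.6 pc
m = M + 5 log₁₀ d − 5 = 13.9 + 5·2.3920 − 5 = 20.860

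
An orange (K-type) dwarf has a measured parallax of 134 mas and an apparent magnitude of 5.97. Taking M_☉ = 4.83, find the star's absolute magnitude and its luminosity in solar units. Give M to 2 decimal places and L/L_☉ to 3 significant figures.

d = 1/p = 1000/134 mas = 7.463 pc
M = m − 5 log₁₀ d + 5 = 5.97 − 5·0.8729 + 5 = 6.606
M − M_☉ = 6.606 − 4.83 = 1.776
L/L_☉ = 10^(−0.4 × 1.776) = 0.1949

M ≈ 6.61; L/L_☉ ≈ 0.195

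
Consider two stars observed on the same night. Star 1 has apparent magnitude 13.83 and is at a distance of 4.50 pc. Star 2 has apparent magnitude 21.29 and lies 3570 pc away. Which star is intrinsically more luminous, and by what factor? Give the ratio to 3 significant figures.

Star 1: M = m − 5 log₁₀ d + 5 = 13.83 − 5·0.6532 + 5 = 15.564
Star 2: M = m − 5 log₁₀ d + 5 = 21.29 − 5·3.5527 + 5 = 8.527
ΔM = M_1 − M_2 = 15.564 − (8.527) = 7.037; smaller M is more luminous → Star 2.
L ratio = 10^(0.4 |ΔM|) = 10^2.815 = 653.0

Star 2 is more luminous, by a factor of 653.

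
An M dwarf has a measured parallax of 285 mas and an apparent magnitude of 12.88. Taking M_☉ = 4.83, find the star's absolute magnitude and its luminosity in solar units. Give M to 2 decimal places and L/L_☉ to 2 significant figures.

M ≈ 15.15; L/L_☉ ≈ 7.4×10^-5

d = 1/p = 1000/285 mas = 3.509 pc
M = m − 5 log₁₀ d + 5 = 12.88 − 5·0.5452 + 5 = 15.154
M − M_☉ = 15.154 − 4.83 = 10.324
L/L_☉ = 10^(−0.4 × 10.324) = 7.418×10^-5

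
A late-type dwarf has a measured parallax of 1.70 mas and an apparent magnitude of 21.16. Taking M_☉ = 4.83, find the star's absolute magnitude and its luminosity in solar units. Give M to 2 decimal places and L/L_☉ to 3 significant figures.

d = 1/p = 1000/1.70 mas = 588.2 pc
M = m − 5 log₁₀ d + 5 = 21.16 − 5·2.7696 + 5 = 12.312
M − M_☉ = 12.312 − 4.83 = 7.482
L/L_☉ = 10^(−0.4 × 7.482) = 1.016×10^-3

M ≈ 12.31; L/L_☉ ≈ 1.02×10^-3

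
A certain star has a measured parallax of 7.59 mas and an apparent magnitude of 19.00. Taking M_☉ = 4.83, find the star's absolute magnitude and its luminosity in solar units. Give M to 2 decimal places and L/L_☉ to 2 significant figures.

d = 1/p = 1000/7.59 mas = 131.8 pc
M = m − 5 log₁₀ d + 5 = 19.00 − 5·2.1198 + 5 = 13.401
M − M_☉ = 13.401 − 4.83 = 8.571
L/L_☉ = 10^(−0.4 × 8.571) = 3.728×10^-4

M ≈ 13.40; L/L_☉ ≈ 3.7×10^-4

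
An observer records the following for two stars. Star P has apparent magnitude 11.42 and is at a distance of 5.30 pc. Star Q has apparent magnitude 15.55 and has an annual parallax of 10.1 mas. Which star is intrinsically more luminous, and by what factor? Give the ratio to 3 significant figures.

Star P: M = m − 5 log₁₀ d + 5 = 11.42 − 5·0.7243 + 5 = 12.799
Star Q: p = 10.1 mas = 0.0101″ → d = 1/p = 99.01 pc
Star Q: M = m − 5 log₁₀ d + 5 = 15.55 − 5·1.9957 + 5 = 10.572
ΔM = M_P − M_Q = 12.799 − (10.572) = 2.227; smaller M is more luminous → Star Q.
L ratio = 10^(0.4 |ΔM|) = 10^0.891 = 7.777

Star Q is more luminous, by a factor of 7.78.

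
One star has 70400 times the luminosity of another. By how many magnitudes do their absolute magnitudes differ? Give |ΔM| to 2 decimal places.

|ΔM| ≈ 12.12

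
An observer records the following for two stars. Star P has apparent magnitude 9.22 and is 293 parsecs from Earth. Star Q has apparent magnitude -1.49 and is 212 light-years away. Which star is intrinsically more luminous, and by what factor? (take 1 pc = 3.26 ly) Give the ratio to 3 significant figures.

Star P: M = m − 5 log₁₀ d + 5 = 9.22 − 5·2.4669 + 5 = 1.886
Star Q: d = 212 ly / 3.26 = 65.03 pc
Star Q: M = m − 5 log₁₀ d + 5 = -1.49 − 5·1.8131 + 5 = -5.556
ΔM = M_P − M_Q = 1.886 − (-5.556) = 7.441; smaller M is more luminous → Star Q.
L ratio = 10^(0.4 |ΔM|) = 10^2.977 = 947.3

Star Q is more luminous, by a factor of 947.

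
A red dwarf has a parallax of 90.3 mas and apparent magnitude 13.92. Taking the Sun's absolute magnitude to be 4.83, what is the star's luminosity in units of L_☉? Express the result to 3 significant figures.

d = 1/p = 1000/90.3 mas = 11.07 pc
M = m − 5 log₁₀ d + 5 = 13.92 − 5·1.0443 + 5 = 13.698
M − M_☉ = 13.698 − 4.83 = 8.868
L/L_☉ = 10^(−0.4 × 8.868) = 2.835×10^-4

L/L_☉ ≈ 2.84×10^-4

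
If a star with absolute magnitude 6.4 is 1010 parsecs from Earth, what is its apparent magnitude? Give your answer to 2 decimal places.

m ≈ 16.42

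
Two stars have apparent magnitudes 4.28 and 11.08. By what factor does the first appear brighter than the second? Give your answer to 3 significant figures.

Δm = 4.28 − (11.08) = -6.80
Flux ratio = 10^(−0.4 Δm) = 10^(−0.4 × -6.80) = 10^2.720 = 524.8

525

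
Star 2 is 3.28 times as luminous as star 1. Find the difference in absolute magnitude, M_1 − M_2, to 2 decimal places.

Pogson: ΔM = −2.5 log₁₀(ratio) = −2.5 log₁₀(3.28) = −2.5 × 0.5159 = -1.290
Star 2 is brighter so has the smaller magnitude: M_1 − M_2 is positive.

M_1 − M_2 ≈ 1.29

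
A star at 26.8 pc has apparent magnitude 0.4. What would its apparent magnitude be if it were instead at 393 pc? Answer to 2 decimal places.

Flux ∝ 1/d², so Δm = 5 log₁₀(d₂/d₁) = 5 log₁₀(393/26.8) = 5.831
m₂ = m₁ + Δm = 0.4 + (5.831) = 6.231

m ≈ 6.23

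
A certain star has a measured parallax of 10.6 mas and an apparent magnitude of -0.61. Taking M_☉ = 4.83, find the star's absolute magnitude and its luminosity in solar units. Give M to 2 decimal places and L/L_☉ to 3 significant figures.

d = 1/p = 1000/10.6 mas = 94.34 pc
M = m − 5 log₁₀ d + 5 = -0.61 − 5·1.9747 + 5 = -5.483
M − M_☉ = -5.483 − 4.83 = -10.313
L/L_☉ = 10^(−0.4 × -10.313) = 13350

M ≈ -5.48; L/L_☉ ≈ 13300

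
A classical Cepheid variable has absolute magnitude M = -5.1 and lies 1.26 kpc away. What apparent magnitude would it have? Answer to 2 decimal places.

m ≈ 5.40

d = 1.26 kpc = 1260 pc
m = M + 5 log₁₀ d − 5 = -5.1 + 5·3.1004 − 5 = 5.402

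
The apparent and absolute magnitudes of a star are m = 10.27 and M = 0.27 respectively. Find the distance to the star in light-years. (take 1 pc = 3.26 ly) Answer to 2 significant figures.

Distance modulus: m − M = 10.27 − (0.27) = 10.000
m − M = 5 log₁₀ d − 5
log₁₀ d = (m − M)/5 + 1 = 3.0000
d = 10^3.0000 = 1000 pc
= 3260 ly

d ≈ 3300 ly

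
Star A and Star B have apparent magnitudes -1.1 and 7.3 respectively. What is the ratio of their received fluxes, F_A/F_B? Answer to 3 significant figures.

F_A/F_B ≈ 2290

Δm = -1.1 − (7.3) = -8.4
Flux ratio = 10^(−0.4 Δm) = 10^(−0.4 × -8.4) = 10^3.360 = 2291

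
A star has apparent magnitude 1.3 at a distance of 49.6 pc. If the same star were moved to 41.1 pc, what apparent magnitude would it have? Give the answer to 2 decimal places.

m ≈ 0.89

Flux ∝ 1/d², so Δm = 5 log₁₀(d₂/d₁) = 5 log₁₀(41.1/49.6) = -0.408
m₂ = m₁ + Δm = 1.3 + (-0.408) = 0.892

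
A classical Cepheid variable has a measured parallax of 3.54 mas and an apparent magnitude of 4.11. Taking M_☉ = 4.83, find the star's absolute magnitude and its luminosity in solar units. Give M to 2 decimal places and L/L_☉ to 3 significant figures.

d = 1/p = 1000/3.54 mas = 282.5 pc
M = m − 5 log₁₀ d + 5 = 4.11 − 5·2.4510 + 5 = -3.145
M − M_☉ = -3.145 − 4.83 = -7.975
L/L_☉ = 10^(−0.4 × -7.975) = 1549

M ≈ -3.14; L/L_☉ ≈ 1550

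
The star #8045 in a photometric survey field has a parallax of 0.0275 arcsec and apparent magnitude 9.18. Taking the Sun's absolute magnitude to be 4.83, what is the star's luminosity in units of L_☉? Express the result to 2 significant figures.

L/L_☉ ≈ 0.24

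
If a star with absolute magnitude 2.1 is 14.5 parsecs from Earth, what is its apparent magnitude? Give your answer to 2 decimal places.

m ≈ 2.91

m = M + 5 log₁₀ d − 5 = 2.1 + 5·1.1614 − 5 = 2.907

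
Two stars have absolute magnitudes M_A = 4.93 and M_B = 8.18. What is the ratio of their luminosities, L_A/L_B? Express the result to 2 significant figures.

ΔM = M_A − M_B = -3.25
L_A/L_B = 10^(−0.4 ΔM) = 10^1.300 = 19.95

L_A/L_B ≈ 20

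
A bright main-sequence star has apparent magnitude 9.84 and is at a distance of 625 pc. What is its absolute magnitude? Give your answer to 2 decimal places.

5 log₁₀(d/10 pc) = 5 log₁₀(625.0) − 5 = 8.979
M = m − 5 log₁₀(d/10) = 9.84 − 8.979 = 0.861

M ≈ 0.86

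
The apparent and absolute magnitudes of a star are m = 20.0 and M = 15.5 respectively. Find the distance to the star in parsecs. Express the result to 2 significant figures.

d ≈ 79 pc

μ = m − M = 4.500
m − M = 5 log₁₀ d − 5
log₁₀ d = (m − M)/5 + 1 = 1.9000
d = 10^1.9000 = 79.43 pc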